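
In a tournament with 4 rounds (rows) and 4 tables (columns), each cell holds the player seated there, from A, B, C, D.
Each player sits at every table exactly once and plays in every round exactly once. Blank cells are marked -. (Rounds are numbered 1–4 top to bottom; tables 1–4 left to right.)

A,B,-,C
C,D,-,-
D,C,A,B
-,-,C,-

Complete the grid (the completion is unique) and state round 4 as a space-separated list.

Round 4, table 1: round 4 has {C} and table 1 has {A, C, D}, leaving only B.
Round 4, table 2: round 4 has {B, C} and table 2 has {B, C, D}, leaving only A.
Round 4, table 4: round 4 has {A, B, C} and table 4 has {B, C}, leaving only D.
So round 4 reads: B A C D.

B A C D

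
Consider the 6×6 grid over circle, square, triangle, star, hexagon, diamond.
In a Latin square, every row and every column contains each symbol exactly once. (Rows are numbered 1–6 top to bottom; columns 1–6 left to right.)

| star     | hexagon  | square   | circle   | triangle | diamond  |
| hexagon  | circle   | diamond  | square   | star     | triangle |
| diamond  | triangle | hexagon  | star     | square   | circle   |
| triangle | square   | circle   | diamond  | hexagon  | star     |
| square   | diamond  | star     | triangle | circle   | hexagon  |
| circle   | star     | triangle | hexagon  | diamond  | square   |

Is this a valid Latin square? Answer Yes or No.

Yes

Each row is a permutation of the 6 symbols, and so is each column.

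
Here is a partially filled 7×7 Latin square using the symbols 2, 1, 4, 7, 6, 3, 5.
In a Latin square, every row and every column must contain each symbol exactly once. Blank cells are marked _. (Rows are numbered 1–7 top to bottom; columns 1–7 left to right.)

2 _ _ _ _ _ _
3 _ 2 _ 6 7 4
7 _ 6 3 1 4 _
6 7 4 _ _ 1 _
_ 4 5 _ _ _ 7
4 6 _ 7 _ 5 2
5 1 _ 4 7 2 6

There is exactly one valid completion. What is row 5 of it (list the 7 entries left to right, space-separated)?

1 4 5 6 2 3 7

Row 5, column 1: row 5 has {4, 7, 5} and column 1 has {2, 4, 7, 6, 3, 5}, leaving only 1.
Row 2, column 2: row 2 has {2, 4, 7, 6, 3} and column 2 has {1, 4, 7, 6}, leaving only 5.
Row 1, column 2: row 1 has {2} and column 2 has {1, 4, 7, 6, 5}, leaving only 3.
Row 1, column 6: row 1 has {2, 3} and column 6 has {2, 1, 4, 7, 5}, leaving only 6.
Row 5, column 6: row 5 has {1, 4, 7, 5} and column 6 has {2, 1, 4, 7, 6, 5}, leaving only 3.
Row 5, column 5: row 5 has {1, 4, 7, 3, 5} and column 5 has {1, 7, 6}, leaving only 2.
Row 5, column 4: row 5 has {2, 1, 4, 7, 3, 5} and column 4 has {4, 7, 3}, leaving only 6.
So row 5 reads: 1 4 5 6 2 3 7.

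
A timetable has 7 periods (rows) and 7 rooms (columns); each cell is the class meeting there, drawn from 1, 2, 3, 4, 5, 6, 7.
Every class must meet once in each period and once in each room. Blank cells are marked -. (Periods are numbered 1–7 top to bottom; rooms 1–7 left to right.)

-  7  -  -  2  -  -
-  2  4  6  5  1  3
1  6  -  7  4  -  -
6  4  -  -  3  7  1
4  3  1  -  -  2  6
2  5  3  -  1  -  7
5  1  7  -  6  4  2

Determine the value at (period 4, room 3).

5

Period 1, room 1: period 1 has {2, 7} and room 1 has {1, 2, 4, 5, 6}, leaving only 3.
Period 2, room 1: period 2 has {1, 2, 3, 4, 5, 6} and room 1 has {1, 2, 3, 4, 5, 6}, leaving only 7.
Period 3, room 7: period 3 has {1, 4, 6, 7} and room 7 has {1, 2, 3, 6, 7}, leaving only 5.
Period 1, room 7: period 1 has {2, 3, 7} and room 7 has {1, 2, 3, 5, 6, 7}, leaving only 4.
Period 3, room 3: period 3 has {1, 4, 5, 6, 7} and room 3 has {1, 3, 4, 7}, leaving only 2.
Period 4 already has {1, 3, 4, 6, 7} and room 3 already has {1, 2, 3, 4, 7}, so period 4, room 3 must be 5.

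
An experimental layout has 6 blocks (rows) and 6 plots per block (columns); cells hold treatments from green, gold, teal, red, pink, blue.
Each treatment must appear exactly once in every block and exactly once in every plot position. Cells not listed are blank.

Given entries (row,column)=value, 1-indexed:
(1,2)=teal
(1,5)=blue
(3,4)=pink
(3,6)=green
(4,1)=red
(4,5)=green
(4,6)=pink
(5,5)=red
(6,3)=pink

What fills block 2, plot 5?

Block 2, plot 5 is narrowed to {gold, teal, pink}.
If it were gold, then block 6, plot 5 would be left with no valid symbol.
If it were teal, then block 6, plot 5 would be left with no valid symbol.
So block 2, plot 5 must be pink.

pink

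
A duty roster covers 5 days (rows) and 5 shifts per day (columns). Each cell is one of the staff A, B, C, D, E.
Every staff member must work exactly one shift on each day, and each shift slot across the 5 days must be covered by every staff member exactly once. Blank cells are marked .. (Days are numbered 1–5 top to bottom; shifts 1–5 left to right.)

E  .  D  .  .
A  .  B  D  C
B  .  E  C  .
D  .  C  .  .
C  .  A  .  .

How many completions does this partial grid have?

Day 1, shift 2: eliminating its day and shift leaves {A, B, C}.
Day 1, shift 4: eliminating its day and shift leaves {A, B}.
Day 1, shift 5: eliminating its day and shift leaves {A, B}.
Day 2, shift 2: eliminating its day and shift leaves {E}.
Day 3, shift 2: eliminating its day and shift leaves {A, D}.
Day 3, shift 5: eliminating its day and shift leaves {A, D}.
Day 4, shift 2: eliminating its day and shift leaves {A, B, E}.
Day 4, shift 4: eliminating its day and shift leaves {A, B, E}.
Day 4, shift 5: eliminating its day and shift leaves {A, B, E}.
Day 5, shift 2: eliminating its day and shift leaves {B, D, E}.
Day 5, shift 4: eliminating its day and shift leaves {B, E}.
Day 5, shift 5: eliminating its day and shift leaves {B, D, E}.
Enumerating the assignments across these blanks that avoid any day or shift repeat gives 3 completions.

3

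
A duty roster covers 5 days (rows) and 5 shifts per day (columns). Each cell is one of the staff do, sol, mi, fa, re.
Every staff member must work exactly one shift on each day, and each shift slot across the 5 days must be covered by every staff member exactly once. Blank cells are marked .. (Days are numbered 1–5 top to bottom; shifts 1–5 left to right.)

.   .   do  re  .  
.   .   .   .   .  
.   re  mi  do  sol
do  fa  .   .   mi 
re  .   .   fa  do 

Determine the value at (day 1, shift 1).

Day 1, shift 5: day 1 has {do, re} and shift 5 has {do, sol, mi}, leaving only fa.
Day 2, shift 5: day 2 has {} and shift 5 has {do, sol, mi, fa}, leaving only re.
Day 3, shift 1: day 3 has {do, sol, mi, re} and shift 1 has {do, re}, leaving only fa.
Day 4, shift 4: day 4 has {do, mi, fa} and shift 4 has {do, fa, re}, leaving only sol.
Day 2, shift 4: day 2 has {re} and shift 4 has {do, sol, fa, re}, leaving only mi.
Day 2, shift 1: day 2 has {mi, re} and shift 1 has {do, fa, re}, leaving only sol.
Day 1 already has {do, fa, re} and shift 1 already has {do, sol, fa, re}, so day 1, shift 1 must be mi.

mi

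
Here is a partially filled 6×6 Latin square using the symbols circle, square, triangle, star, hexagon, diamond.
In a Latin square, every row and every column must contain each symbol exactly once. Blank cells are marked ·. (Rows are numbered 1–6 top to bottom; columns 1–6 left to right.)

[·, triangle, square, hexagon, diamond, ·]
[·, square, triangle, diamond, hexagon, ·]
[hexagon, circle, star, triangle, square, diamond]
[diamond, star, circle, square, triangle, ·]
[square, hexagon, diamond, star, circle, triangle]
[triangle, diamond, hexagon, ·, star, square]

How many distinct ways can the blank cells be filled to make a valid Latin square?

2

Row 1, column 1: eliminating its row and column leaves {circle, star}.
Row 1, column 6: eliminating its row and column leaves {circle, star}.
Row 2, column 1: eliminating its row and column leaves {circle, star}.
Row 2, column 6: eliminating its row and column leaves {circle, star}.
Row 4, column 6: eliminating its row and column leaves {hexagon}.
Row 6, column 4: eliminating its row and column leaves {circle}.
Enumerating the assignments across these blanks that avoid any row or column repeat gives 2 completions.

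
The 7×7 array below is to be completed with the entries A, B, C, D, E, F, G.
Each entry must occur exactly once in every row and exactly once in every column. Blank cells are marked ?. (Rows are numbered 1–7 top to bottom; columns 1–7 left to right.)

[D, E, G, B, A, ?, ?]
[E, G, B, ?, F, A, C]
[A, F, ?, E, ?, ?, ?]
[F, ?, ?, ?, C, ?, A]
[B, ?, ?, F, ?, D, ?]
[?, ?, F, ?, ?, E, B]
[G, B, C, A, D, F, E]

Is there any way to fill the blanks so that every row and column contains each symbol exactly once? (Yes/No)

Row 1, column 6: row 1 has {A, B, D, E, G} and column 6 has {A, D, E, F}, so it must be C.
Row 1, column 7: row 1 has {A, B, C, D, E, G} and column 7 has {A, B, C, E}, so it must be F.
Row 2, column 4: row 2 has {A, B, C, E, F, G} and column 4 has {A, B, E, F}, so it must be D.
Row 3, column 3: row 3 has {A, E, F} and column 3 has {B, C, F, G}, so it must be D.
Row 3, column 7: row 3 has {A, D, E, F} and column 7 has {A, B, C, E, F}, so it must be G.
Now row 5, column 7: row 5 together with column 7 already contain {A, B, C, D, E, F, G} — every symbol — so nothing can go there. The grid has no valid completion.

No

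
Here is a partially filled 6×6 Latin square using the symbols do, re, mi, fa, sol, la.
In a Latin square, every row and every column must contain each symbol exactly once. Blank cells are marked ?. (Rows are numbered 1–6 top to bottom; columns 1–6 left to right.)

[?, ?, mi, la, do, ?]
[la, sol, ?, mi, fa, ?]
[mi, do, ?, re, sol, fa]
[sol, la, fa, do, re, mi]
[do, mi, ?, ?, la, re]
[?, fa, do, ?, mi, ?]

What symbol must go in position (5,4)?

Row 1, column 2: row 1 has {do, mi, la} and column 2 has {do, mi, fa, sol, la}, leaving only re.
Row 1, column 1: row 1 has {do, re, mi, la} and column 1 has {do, mi, sol, la}, leaving only fa.
Row 1, column 6: row 1 has {do, re, mi, fa, la} and column 6 has {re, mi, fa}, leaving only sol.
Row 2, column 3: row 2 has {mi, fa, sol, la} and column 3 has {do, mi, fa}, leaving only re.
Row 2, column 6: row 2 has {re, mi, fa, sol, la} and column 6 has {re, mi, fa, sol}, leaving only do.
Row 3, column 3: row 3 has {do, re, mi, fa, sol} and column 3 has {do, re, mi, fa}, leaving only la.
Row 5, column 3: row 5 has {do, re, mi, la} and column 3 has {do, re, mi, fa, la}, leaving only sol.
Row 5 already has {do, re, mi, sol, la} and column 4 already has {do, re, mi, la}, so row 5, column 4 must be fa.

fa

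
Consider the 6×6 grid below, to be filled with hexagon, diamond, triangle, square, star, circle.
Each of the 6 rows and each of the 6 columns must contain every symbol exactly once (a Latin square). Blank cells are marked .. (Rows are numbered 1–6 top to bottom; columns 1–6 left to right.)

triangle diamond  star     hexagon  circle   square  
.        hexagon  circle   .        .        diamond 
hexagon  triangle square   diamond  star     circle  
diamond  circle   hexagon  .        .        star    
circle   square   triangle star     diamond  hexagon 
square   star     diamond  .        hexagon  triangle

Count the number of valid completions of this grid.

Row 2, column 1: eliminating its row and column leaves {star}.
Row 2, column 4: eliminating its row and column leaves {triangle, square}.
Row 2, column 5: eliminating its row and column leaves {triangle, square}.
Row 4, column 4: eliminating its row and column leaves {triangle, square}.
Row 4, column 5: eliminating its row and column leaves {triangle, square}.
Row 6, column 4: eliminating its row and column leaves {circle}.
Enumerating the assignments across these blanks that avoid any row or column repeat gives 2 completions.

2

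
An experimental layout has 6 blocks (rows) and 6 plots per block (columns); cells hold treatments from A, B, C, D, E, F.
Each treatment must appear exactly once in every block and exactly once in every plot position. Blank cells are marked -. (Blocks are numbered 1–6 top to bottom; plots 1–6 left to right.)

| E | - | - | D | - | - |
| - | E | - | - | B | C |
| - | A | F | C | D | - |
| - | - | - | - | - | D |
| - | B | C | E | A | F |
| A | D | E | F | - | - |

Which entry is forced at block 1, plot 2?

Block 2, plot 4: block 2 has {B, C, E} and plot 4 has {C, D, E, F}, leaving only A.
Block 2, plot 3: block 2 has {A, B, C, E} and plot 3 has {C, E, F}, leaving only D.
Block 2, plot 1: block 2 has {A, B, C, D, E} and plot 1 has {A, E}, leaving only F.
Block 3, plot 1: block 3 has {A, C, D, F} and plot 1 has {A, E, F}, leaving only B.
Block 3, plot 6: block 3 has {A, B, C, D, F} and plot 6 has {C, D, F}, leaving only E.
Block 4, plot 1: block 4 has {D} and plot 1 has {A, B, E, F}, leaving only C.
Block 4, plot 2: block 4 has {C, D} and plot 2 has {A, B, D, E}, leaving only F.
Block 1 already has {D, E} and plot 2 already has {A, B, D, E, F}, so block 1, plot 2 must be C.

C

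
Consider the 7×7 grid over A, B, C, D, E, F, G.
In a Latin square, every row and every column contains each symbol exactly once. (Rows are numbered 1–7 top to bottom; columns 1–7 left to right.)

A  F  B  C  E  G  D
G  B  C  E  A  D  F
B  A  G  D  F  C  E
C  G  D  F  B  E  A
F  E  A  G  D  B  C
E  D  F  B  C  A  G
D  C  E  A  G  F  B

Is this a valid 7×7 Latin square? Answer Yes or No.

Yes

Each row is a permutation of the 7 symbols, and so is each column.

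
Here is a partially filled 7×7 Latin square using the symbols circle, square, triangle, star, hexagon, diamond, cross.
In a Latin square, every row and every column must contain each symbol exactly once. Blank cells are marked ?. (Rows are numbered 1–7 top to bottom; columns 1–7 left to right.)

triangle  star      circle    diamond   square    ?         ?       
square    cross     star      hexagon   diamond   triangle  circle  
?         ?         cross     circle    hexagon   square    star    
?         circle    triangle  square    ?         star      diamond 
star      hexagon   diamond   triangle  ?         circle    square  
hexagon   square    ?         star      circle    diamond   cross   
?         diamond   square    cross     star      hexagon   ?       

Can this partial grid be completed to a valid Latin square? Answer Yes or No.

Row 6, column 3: row 6 together with column 3 already contain {circle, square, triangle, star, hexagon, diamond, cross} — every symbol — so nothing can go there. The grid has no valid completion.

No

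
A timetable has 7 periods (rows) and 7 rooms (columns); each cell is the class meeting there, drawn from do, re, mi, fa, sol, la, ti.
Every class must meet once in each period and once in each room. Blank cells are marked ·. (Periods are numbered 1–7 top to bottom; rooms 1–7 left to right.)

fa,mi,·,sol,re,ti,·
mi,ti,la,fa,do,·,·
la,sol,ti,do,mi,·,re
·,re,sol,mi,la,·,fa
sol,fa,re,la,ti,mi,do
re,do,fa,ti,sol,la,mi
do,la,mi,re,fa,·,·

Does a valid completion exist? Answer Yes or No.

No period or room among the givens repeats a symbol, and propagating forced cells runs into no contradiction.
One valid completion exists (for instance, fa mi do sol re ti la / mi ti la fa do re sol / la sol ti do mi fa re / ti re sol mi la do fa / sol fa re la ti mi do / re do fa ti sol la mi / do la mi re fa sol ti).

Yes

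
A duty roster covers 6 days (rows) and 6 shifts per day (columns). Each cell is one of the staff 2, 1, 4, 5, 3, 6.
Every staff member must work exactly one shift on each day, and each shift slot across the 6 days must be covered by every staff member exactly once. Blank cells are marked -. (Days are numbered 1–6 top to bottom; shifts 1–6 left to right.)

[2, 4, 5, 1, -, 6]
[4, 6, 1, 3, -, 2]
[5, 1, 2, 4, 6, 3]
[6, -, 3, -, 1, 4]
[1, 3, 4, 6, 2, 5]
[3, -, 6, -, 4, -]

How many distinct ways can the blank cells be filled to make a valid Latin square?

Day 1, shift 5: eliminating its day and shift leaves {3}.
Day 2, shift 5: eliminating its day and shift leaves {5}.
Day 4, shift 2: eliminating its day and shift leaves {2, 5}.
Day 4, shift 4: eliminating its day and shift leaves {2, 5}.
Day 6, shift 2: eliminating its day and shift leaves {2, 5}.
Day 6, shift 4: eliminating its day and shift leaves {2, 5}.
Day 6, shift 6: eliminating its day and shift leaves {1}.
Enumerating the assignments across these blanks that avoid any day or shift repeat gives 2 completions.

2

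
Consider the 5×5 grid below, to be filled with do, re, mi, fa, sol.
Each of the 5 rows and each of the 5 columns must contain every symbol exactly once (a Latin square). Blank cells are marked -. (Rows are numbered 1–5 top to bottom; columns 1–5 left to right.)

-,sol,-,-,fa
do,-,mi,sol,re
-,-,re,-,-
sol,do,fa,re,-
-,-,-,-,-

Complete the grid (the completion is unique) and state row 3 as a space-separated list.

Row 1, column 3: row 1 has {fa, sol} and column 3 has {re, mi, fa}, leaving only do.
Row 1, column 4: row 1 has {do, fa, sol} and column 4 has {re, sol}, leaving only mi.
Row 1, column 1: row 1 has {do, mi, fa, sol} and column 1 has {do, sol}, leaving only re.
Row 2, column 2: row 2 has {do, re, mi, sol} and column 2 has {do, sol}, leaving only fa.
Row 3, column 2: row 3 has {re} and column 2 has {do, fa, sol}, leaving only mi.
Row 3, column 1: row 3 has {re, mi} and column 1 has {do, re, sol}, leaving only fa.
Row 3, column 4: row 3 has {re, mi, fa} and column 4 has {re, mi, sol}, leaving only do.
Row 3, column 5: row 3 has {do, re, mi, fa} and column 5 has {re, fa}, leaving only sol.
So row 3 reads: fa mi re do sol.

fa mi re do sol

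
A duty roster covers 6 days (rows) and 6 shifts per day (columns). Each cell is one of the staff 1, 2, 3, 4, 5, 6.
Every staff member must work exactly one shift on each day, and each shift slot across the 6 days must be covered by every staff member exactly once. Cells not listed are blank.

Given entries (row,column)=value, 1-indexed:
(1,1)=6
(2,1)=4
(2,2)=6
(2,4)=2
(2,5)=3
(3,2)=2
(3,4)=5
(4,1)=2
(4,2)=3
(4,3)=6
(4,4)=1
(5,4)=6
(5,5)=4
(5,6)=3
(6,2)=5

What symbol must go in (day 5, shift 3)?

Day 4, shift 5: day 4 has {1, 2, 3, 6} and shift 5 has {3, 4}, leaving only 5.
Day 4, shift 6: day 4 has {1, 2, 3, 5, 6} and shift 6 has {3}, leaving only 4.
Day 5, shift 2: day 5 has {3, 4, 6} and shift 2 has {2, 3, 5, 6}, leaving only 1.
Day 1, shift 2: day 1 has {6} and shift 2 has {1, 2, 3, 5, 6}, leaving only 4.
Day 1, shift 4: day 1 has {4, 6} and shift 4 has {1, 2, 5, 6}, leaving only 3.
Day 5, shift 1: day 5 has {1, 3, 4, 6} and shift 1 has {2, 4, 6}, leaving only 5.
Day 5 already has {1, 3, 4, 5, 6} and shift 3 already has {6}, so day 5, shift 3 must be 2.

2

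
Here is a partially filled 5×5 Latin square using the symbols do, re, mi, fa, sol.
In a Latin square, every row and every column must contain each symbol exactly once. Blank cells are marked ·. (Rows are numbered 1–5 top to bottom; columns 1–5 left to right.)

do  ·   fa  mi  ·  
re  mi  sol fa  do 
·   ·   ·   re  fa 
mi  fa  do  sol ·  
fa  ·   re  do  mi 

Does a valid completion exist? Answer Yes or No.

No row or column among the givens repeats a symbol, and propagating forced cells runs into no contradiction.
One valid completion exists (for instance, do re fa mi sol / re mi sol fa do / sol do mi re fa / mi fa do sol re / fa sol re do mi).

Yes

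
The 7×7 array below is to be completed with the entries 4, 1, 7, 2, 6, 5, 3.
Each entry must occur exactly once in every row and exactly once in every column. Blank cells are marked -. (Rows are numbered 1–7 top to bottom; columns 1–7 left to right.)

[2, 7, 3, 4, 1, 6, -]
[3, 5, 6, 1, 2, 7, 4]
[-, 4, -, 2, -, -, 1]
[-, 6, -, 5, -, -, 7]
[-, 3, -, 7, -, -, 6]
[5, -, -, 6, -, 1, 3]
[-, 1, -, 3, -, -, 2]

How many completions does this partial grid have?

9

Row 1, column 7: eliminating its row and column leaves {5}.
Row 3, column 1: eliminating its row and column leaves {7, 6}.
Row 3, column 3: eliminating its row and column leaves {7, 5}.
Row 3, column 5: eliminating its row and column leaves {7, 6, 5, 3}.
Row 3, column 6: eliminating its row and column leaves {5, 3}.
Row 4, column 1: eliminating its row and column leaves {4, 1}.
Row 4, column 3: eliminating its row and column leaves {4, 1, 2}.
Row 4, column 5: eliminating its row and column leaves {4, 3}.
Row 4, column 6: eliminating its row and column leaves {4, 2, 3}.
Row 5, column 1: eliminating its row and column leaves {4, 1}.
Row 5, column 3: eliminating its row and column leaves {4, 1, 2, 5}.
Row 5, column 5: eliminating its row and column leaves {4, 5}.
Row 5, column 6: eliminating its row and column leaves {4, 2, 5}.
Row 6, column 2: eliminating its row and column leaves {2}.
Row 6, column 3: eliminating its row and column leaves {4, 7, 2}.
Row 6, column 5: eliminating its row and column leaves {4, 7}.
Row 7, column 1: eliminating its row and column leaves {4, 7, 6}.
Row 7, column 3: eliminating its row and column leaves {4, 7, 5}.
Row 7, column 5: eliminating its row and column leaves {4, 7, 6, 5}.
Row 7, column 6: eliminating its row and column leaves {4, 5}.
Enumerating the assignments across these blanks that avoid any row or column repeat gives 9 completions.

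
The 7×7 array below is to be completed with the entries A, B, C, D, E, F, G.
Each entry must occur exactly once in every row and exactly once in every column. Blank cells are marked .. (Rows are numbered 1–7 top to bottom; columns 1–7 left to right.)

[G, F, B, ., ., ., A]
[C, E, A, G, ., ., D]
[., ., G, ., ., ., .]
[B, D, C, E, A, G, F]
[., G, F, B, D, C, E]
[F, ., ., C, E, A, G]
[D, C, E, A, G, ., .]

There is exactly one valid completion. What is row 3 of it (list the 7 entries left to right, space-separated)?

E A G F B D C

Row 1, column 4: row 1 has {A, B, F, G} and column 4 has {A, B, C, E, G}, leaving only D.
Row 3, column 4: row 3 has {G} and column 4 has {A, B, C, D, E, G}, leaving only F.
Row 1, column 5: row 1 has {A, B, D, F, G} and column 5 has {A, D, E, G}, leaving only C.
Row 3, column 5: row 3 has {F, G} and column 5 has {A, C, D, E, G}, leaving only B.
Row 3, column 2: row 3 has {B, F, G} and column 2 has {C, D, E, F, G}, leaving only A.
Row 3, column 1: row 3 has {A, B, F, G} and column 1 has {B, C, D, F, G}, leaving only E.
Row 3, column 6: row 3 has {A, B, E, F, G} and column 6 has {A, C, G}, leaving only D.
Row 3, column 7: row 3 has {A, B, D, E, F, G} and column 7 has {A, D, E, F, G}, leaving only C.
So row 3 reads: E A G F B D C.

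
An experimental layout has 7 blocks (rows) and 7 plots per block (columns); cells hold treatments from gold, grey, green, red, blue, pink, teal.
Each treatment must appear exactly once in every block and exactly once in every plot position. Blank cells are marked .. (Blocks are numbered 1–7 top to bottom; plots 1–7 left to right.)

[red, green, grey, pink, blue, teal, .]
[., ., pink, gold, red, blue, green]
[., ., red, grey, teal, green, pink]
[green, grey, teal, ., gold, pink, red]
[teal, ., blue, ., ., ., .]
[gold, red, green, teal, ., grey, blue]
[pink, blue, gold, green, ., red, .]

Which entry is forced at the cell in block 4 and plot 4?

blue

Block 4 already has {gold, grey, green, red, pink, teal} and plot 4 already has {gold, grey, green, pink, teal}, so block 4, plot 4 must be blue.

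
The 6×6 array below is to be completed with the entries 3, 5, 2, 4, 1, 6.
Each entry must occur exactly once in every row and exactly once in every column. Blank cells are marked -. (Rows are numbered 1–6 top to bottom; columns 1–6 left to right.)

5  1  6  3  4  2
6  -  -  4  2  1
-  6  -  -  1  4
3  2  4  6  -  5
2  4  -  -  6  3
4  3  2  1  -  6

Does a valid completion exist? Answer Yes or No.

No

Row 3, column 1: row 3 together with column 1 already contain {3, 5, 2, 4, 1, 6} — every symbol — so nothing can go there. The grid has no valid completion.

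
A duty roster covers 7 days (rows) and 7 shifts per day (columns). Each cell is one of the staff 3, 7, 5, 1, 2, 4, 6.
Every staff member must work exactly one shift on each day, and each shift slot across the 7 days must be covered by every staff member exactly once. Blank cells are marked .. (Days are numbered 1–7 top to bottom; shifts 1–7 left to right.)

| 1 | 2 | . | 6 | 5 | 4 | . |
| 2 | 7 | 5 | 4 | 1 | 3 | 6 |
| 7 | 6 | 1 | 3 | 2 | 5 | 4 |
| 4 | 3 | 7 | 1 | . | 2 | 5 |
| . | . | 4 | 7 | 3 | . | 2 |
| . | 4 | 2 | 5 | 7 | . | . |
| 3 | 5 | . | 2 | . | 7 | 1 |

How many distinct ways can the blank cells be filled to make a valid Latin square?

1

Day 1, shift 3: eliminating its day and shift leaves {3}.
Day 1, shift 7: eliminating its day and shift leaves {3, 7}.
Day 4, shift 5: eliminating its day and shift leaves {6}.
Day 5, shift 1: eliminating its day and shift leaves {5, 6}.
Day 5, shift 2: eliminating its day and shift leaves {1}.
Day 5, shift 6: eliminating its day and shift leaves {1, 6}.
Day 6, shift 1: eliminating its day and shift leaves {6}.
Day 6, shift 6: eliminating its day and shift leaves {1, 6}.
Day 6, shift 7: eliminating its day and shift leaves {3}.
Day 7, shift 3: eliminating its day and shift leaves {6}.
Day 7, shift 5: eliminating its day and shift leaves {4, 6}.
Only one assignment across all blanks avoids any day or shift repeat, giving 1 completion.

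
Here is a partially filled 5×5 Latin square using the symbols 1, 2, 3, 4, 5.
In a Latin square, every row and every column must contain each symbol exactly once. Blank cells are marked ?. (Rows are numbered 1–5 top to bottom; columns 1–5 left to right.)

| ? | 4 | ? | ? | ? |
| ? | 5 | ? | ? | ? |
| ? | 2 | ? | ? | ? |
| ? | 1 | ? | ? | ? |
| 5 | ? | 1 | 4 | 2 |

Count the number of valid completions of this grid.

56

Row 1, column 1: eliminating its row and column leaves {1, 2, 3}.
Row 1, column 3: eliminating its row and column leaves {2, 3, 5}.
Row 1, column 4: eliminating its row and column leaves {1, 2, 3, 5}.
Row 1, column 5: eliminating its row and column leaves {1, 3, 5}.
Row 2, column 1: eliminating its row and column leaves {1, 2, 3, 4}.
Row 2, column 3: eliminating its row and column leaves {2, 3, 4}.
Row 2, column 4: eliminating its row and column leaves {1, 2, 3}.
Row 2, column 5: eliminating its row and column leaves {1, 3, 4}.
Row 3, column 1: eliminating its row and column leaves {1, 3, 4}.
Row 3, column 3: eliminating its row and column leaves {3, 4, 5}.
Row 3, column 4: eliminating its row and column leaves {1, 3, 5}.
Row 3, column 5: eliminating its row and column leaves {1, 3, 4, 5}.
Row 4, column 1: eliminating its row and column leaves {2, 3, 4}.
Row 4, column 3: eliminating its row and column leaves {2, 3, 4, 5}.
Row 4, column 4: eliminating its row and column leaves {2, 3, 5}.
Row 4, column 5: eliminating its row and column leaves {3, 4, 5}.
Row 5, column 2: eliminating its row and column leaves {3}.
Enumerating the assignments across these blanks that avoid any row or column repeat gives 56 completions.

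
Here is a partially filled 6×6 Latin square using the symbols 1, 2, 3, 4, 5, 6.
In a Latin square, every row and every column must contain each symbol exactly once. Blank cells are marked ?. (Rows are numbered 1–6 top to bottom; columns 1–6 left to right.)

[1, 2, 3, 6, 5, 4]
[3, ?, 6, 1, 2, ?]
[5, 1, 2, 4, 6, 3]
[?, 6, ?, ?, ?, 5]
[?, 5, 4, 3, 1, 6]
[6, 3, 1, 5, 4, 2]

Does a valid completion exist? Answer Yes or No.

No

Row 2, column 6: row 2 together with column 6 already contain {1, 2, 3, 4, 5, 6} — every symbol — so nothing can go there. The grid has no valid completion.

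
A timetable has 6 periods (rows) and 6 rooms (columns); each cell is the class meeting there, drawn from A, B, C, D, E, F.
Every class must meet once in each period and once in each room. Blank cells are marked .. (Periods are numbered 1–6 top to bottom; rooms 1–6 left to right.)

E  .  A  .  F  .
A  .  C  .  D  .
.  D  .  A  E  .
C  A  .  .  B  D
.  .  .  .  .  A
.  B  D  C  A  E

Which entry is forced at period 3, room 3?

F

Period 1, room 2: period 1 has {A, E, F} and room 2 has {A, B, D}, leaving only C.
Period 1, room 6: period 1 has {A, C, E, F} and room 6 has {A, D, E}, leaving only B.
Period 1, room 4: period 1 has {A, B, C, E, F} and room 4 has {A, C}, leaving only D.
Period 2, room 6: period 2 has {A, C, D} and room 6 has {A, B, D, E}, leaving only F.
Period 2, room 2: period 2 has {A, C, D, F} and room 2 has {A, B, C, D}, leaving only E.
Period 2, room 4: period 2 has {A, C, D, E, F} and room 4 has {A, C, D}, leaving only B.
Period 3, room 6: period 3 has {A, D, E} and room 6 has {A, B, D, E, F}, leaving only C.
Period 5, room 2: period 5 has {A} and room 2 has {A, B, C, D, E}, leaving only F.
Period 5, room 4: period 5 has {A, F} and room 4 has {A, B, C, D}, leaving only E.
Period 4, room 4: period 4 has {A, B, C, D} and room 4 has {A, B, C, D, E}, leaving only F.
Period 4, room 3: period 4 has {A, B, C, D, F} and room 3 has {A, C, D}, leaving only E.
Period 5, room 3: period 5 has {A, E, F} and room 3 has {A, C, D, E}, leaving only B.
Period 3 already has {A, C, D, E} and room 3 already has {A, B, C, D, E}, so period 3, room 3 must be F.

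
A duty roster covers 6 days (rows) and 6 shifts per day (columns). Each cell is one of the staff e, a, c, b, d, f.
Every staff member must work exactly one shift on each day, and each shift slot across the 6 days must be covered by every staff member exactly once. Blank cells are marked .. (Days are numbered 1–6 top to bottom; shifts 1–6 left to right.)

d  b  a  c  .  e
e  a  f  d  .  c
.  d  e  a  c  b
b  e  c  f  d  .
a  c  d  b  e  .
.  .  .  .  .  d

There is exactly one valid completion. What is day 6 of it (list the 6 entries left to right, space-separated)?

c f b e a d

Day 6, shift 2: day 6 has {d} and shift 2 has {e, a, c, b, d}, leaving only f.
Day 6, shift 1: day 6 has {d, f} and shift 1 has {e, a, b, d}, leaving only c.
Day 6, shift 3: day 6 has {c, d, f} and shift 3 has {e, a, c, d, f}, leaving only b.
Day 6, shift 4: day 6 has {c, b, d, f} and shift 4 has {a, c, b, d, f}, leaving only e.
Day 6, shift 5: day 6 has {e, c, b, d, f} and shift 5 has {e, c, d}, leaving only a.
So day 6 reads: c f b e a d.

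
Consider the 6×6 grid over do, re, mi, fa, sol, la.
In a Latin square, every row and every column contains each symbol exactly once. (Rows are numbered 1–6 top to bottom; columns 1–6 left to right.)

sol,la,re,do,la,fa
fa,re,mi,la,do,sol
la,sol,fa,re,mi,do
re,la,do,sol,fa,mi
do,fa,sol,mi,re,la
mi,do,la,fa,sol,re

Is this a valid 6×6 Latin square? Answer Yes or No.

No

Row 1 contains la twice (at columns 2 and 5), so it is not a permutation.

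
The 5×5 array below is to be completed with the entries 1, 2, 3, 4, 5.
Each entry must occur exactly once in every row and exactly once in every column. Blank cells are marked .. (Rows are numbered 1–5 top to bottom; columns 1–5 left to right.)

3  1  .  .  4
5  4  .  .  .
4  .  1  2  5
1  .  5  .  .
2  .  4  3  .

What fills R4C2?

2

Row 1, column 3: row 1 has {1, 3, 4} and column 3 has {1, 4, 5}, leaving only 2.
Row 1, column 4: row 1 has {1, 2, 3, 4} and column 4 has {2, 3}, leaving only 5.
Row 2, column 3: row 2 has {4, 5} and column 3 has {1, 2, 4, 5}, leaving only 3.
Row 2, column 4: row 2 has {3, 4, 5} and column 4 has {2, 3, 5}, leaving only 1.
Row 2, column 5: row 2 has {1, 3, 4, 5} and column 5 has {4, 5}, leaving only 2.
Row 3, column 2: row 3 has {1, 2, 4, 5} and column 2 has {1, 4}, leaving only 3.
Row 4 already has {1, 5} and column 2 already has {1, 3, 4}, so row 4, column 2 must be 2.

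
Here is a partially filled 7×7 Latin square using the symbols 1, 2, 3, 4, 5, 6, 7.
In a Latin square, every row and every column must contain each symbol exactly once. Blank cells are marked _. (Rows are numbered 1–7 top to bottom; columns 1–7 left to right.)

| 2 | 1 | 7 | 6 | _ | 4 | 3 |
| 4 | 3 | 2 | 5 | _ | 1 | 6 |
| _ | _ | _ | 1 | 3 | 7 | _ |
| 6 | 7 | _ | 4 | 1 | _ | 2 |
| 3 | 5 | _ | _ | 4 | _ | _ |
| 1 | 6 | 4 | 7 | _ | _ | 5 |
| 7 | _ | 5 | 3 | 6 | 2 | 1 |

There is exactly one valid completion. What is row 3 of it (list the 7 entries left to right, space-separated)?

Row 3, column 1: row 3 has {1, 3, 7} and column 1 has {1, 2, 3, 4, 6, 7}, leaving only 5.
Row 3, column 3: row 3 has {1, 3, 5, 7} and column 3 has {2, 4, 5, 7}, leaving only 6.
Row 3, column 7: row 3 has {1, 3, 5, 6, 7} and column 7 has {1, 2, 3, 5, 6}, leaving only 4.
Row 3, column 2: row 3 has {1, 3, 4, 5, 6, 7} and column 2 has {1, 3, 5, 6, 7}, leaving only 2.
So row 3 reads: 5 2 6 1 3 7 4.

5 2 6 1 3 7 4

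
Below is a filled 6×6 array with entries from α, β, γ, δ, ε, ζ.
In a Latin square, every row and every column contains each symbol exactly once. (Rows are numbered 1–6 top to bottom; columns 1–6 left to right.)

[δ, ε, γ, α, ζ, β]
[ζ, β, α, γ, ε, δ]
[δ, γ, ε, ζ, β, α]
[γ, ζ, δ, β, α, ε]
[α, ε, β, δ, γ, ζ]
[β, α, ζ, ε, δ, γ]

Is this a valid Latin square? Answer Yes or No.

Every row is a permutation, but column 1 contains δ twice (at rows 1 and 3).

No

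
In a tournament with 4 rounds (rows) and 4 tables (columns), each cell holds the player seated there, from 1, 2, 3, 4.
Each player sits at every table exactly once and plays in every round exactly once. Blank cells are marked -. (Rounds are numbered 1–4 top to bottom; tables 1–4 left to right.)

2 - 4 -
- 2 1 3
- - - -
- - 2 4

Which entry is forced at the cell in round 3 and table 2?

4

Round 1, table 4: round 1 has {2, 4} and table 4 has {3, 4}, leaving only 1.
Round 1, table 2: round 1 has {1, 2, 4} and table 2 has {2}, leaving only 3.
Round 2, table 1: round 2 has {1, 2, 3} and table 1 has {2}, leaving only 4.
Round 3, table 3: round 3 has {} and table 3 has {1, 2, 4}, leaving only 3.
Round 3, table 1: round 3 has {3} and table 1 has {2, 4}, leaving only 1.
Round 3 already has {1, 3} and table 2 already has {2, 3}, so round 3, table 2 must be 4.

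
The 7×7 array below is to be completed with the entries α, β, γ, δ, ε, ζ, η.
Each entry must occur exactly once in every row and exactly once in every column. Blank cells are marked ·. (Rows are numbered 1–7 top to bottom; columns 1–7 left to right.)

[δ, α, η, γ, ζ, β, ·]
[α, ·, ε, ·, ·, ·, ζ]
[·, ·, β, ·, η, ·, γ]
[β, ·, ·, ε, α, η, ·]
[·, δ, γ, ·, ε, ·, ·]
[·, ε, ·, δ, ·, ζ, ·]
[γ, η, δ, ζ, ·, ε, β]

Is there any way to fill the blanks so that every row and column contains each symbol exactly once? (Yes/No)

Row 7, column 5: row 7 together with column 5 already contain {α, β, γ, δ, ε, ζ, η} — every symbol — so nothing can go there. The grid has no valid completion.

No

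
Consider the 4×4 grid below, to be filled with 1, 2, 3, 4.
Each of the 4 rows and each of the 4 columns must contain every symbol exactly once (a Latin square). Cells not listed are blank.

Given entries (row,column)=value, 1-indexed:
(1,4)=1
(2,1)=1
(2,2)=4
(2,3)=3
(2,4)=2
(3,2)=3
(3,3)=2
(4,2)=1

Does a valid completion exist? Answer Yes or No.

No

Row 1, column 2: row 1 has {1} and column 2 has {1, 3, 4}, so it must be 2.
Row 1, column 3: row 1 has {1, 2} and column 3 has {2, 3}, so it must be 4.
Now row 4, column 3: row 4 together with column 3 already contain {1, 2, 3, 4} — every symbol — so nothing can go there. The grid has no valid completion.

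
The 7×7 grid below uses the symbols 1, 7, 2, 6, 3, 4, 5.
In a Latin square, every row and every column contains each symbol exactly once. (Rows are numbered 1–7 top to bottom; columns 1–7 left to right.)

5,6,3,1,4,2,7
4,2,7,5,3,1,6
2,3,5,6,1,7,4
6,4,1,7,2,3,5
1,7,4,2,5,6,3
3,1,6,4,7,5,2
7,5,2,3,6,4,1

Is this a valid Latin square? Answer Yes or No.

Each row is a permutation of the 7 symbols, and so is each column.

Yes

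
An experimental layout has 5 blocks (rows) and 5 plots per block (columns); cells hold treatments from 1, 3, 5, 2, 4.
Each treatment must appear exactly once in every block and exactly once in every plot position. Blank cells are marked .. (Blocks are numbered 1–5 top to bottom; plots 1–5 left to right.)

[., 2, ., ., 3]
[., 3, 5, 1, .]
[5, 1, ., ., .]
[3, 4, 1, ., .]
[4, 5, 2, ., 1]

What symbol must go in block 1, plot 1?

1

Block 1 already has {3, 2} and plot 1 already has {3, 5, 4}, so block 1, plot 1 must be 1.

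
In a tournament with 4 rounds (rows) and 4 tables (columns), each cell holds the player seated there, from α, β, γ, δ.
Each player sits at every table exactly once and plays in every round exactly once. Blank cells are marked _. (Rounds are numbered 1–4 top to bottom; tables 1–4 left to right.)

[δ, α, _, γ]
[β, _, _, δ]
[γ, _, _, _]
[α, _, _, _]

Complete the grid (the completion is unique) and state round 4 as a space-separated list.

Round 4, table 4: round 4 has {α} and table 4 has {γ, δ}, leaving only β.
Round 1, table 3: round 1 has {α, γ, δ} and table 3 has {}, leaving only β.
Round 2, table 2: round 2 has {β, δ} and table 2 has {α}, leaving only γ.
Round 4, table 2: round 4 has {α, β} and table 2 has {α, γ}, leaving only δ.
Round 4, table 3: round 4 has {α, β, δ} and table 3 has {β}, leaving only γ.
So round 4 reads: α δ γ β.

α δ γ β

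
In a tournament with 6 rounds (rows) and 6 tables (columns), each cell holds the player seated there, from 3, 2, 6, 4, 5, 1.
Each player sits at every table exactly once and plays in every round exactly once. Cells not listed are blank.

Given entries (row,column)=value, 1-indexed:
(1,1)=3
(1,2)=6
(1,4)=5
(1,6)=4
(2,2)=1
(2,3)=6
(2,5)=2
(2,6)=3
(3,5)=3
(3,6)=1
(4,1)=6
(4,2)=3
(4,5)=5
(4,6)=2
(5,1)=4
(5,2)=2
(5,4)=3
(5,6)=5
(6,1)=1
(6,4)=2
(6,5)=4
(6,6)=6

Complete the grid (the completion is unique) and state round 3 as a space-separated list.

Round 1, table 5: round 1 has {3, 6, 4, 5} and table 5 has {3, 2, 4, 5}, leaving only 1.
Round 1, table 3: round 1 has {3, 6, 4, 5, 1} and table 3 has {6}, leaving only 2.
Round 2, table 1: round 2 has {3, 2, 6, 1} and table 1 has {3, 6, 4, 1}, leaving only 5.
Round 3, table 1: round 3 has {3, 1} and table 1 has {3, 6, 4, 5, 1}, leaving only 2.
Round 2, table 4: round 2 has {3, 2, 6, 5, 1} and table 4 has {3, 2, 5}, leaving only 4.
Round 3, table 4: round 3 has {3, 2, 1} and table 4 has {3, 2, 4, 5}, leaving only 6.
Round 4, table 4: round 4 has {3, 2, 6, 5} and table 4 has {3, 2, 6, 4, 5}, leaving only 1.
Round 4, table 3: round 4 has {3, 2, 6, 5, 1} and table 3 has {2, 6}, leaving only 4.
Round 3, table 3: round 3 has {3, 2, 6, 1} and table 3 has {2, 6, 4}, leaving only 5.
Round 3, table 2: round 3 has {3, 2, 6, 5, 1} and table 2 has {3, 2, 6, 1}, leaving only 4.
So round 3 reads: 2 4 5 6 3 1.

2 4 5 6 3 1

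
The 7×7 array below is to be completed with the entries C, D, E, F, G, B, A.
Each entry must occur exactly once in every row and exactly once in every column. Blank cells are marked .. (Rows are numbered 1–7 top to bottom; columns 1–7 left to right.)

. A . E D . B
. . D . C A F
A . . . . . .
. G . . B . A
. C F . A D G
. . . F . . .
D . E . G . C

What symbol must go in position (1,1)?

C

Row 4, column 3: row 4 has {G, B, A} and column 3 has {D, E, F}, leaving only C.
Row 1, column 3: row 1 has {D, E, B, A} and column 3 has {C, D, E, F}, leaving only G.
Row 3, column 3: row 3 has {A} and column 3 has {C, D, E, F, G}, leaving only B.
Row 4, column 4: row 4 has {C, G, B, A} and column 4 has {E, F}, leaving only D.
Row 5, column 4: row 5 has {C, D, F, G, A} and column 4 has {D, E, F}, leaving only B.
Row 2, column 4: row 2 has {C, D, F, A} and column 4 has {D, E, F, B}, leaving only G.
Row 3, column 4: row 3 has {B, A} and column 4 has {D, E, F, G, B}, leaving only C.
Row 5, column 1: row 5 has {C, D, F, G, B, A} and column 1 has {D, A}, leaving only E.
Row 2, column 1: row 2 has {C, D, F, G, A} and column 1 has {D, E, A}, leaving only B.
Row 2, column 2: row 2 has {C, D, F, G, B, A} and column 2 has {C, G, A}, leaving only E.
Row 4, column 1: row 4 has {C, D, G, B, A} and column 1 has {D, E, B, A}, leaving only F.
Row 1 already has {D, E, G, B, A} and column 1 already has {D, E, F, B, A}, so row 1, column 1 must be C.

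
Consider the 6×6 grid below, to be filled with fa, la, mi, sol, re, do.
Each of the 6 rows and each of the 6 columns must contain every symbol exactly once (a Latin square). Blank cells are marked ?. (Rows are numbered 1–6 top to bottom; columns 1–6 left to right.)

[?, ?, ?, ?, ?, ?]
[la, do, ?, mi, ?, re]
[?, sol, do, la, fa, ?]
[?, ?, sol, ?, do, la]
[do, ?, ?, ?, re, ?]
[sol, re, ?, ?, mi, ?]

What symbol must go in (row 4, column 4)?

re

Row 2, column 3: row 2 has {la, mi, re, do} and column 3 has {sol, do}, leaving only fa.
Row 2, column 5: row 2 has {fa, la, mi, re, do} and column 5 has {fa, mi, re, do}, leaving only sol.
Row 1, column 5: row 1 has {} and column 5 has {fa, mi, sol, re, do}, leaving only la.
Row 3, column 6: row 3 has {fa, la, sol, do} and column 6 has {la, re}, leaving only mi.
Row 3, column 1: row 3 has {fa, la, mi, sol, do} and column 1 has {la, sol, do}, leaving only re.
Row 6, column 3: row 6 has {mi, sol, re} and column 3 has {fa, sol, do}, leaving only la.
Row 5, column 3: row 5 has {re, do} and column 3 has {fa, la, sol, do}, leaving only mi.
Row 1, column 3: row 1 has {la} and column 3 has {fa, la, mi, sol, do}, leaving only re.
Row 4, column 4 is narrowed to {fa, re}.
If it were fa, then row 4, column 2 would be left with no valid symbol.
So row 4, column 4 must be re.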